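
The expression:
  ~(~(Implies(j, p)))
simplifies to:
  p | ~j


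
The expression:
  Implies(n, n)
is always true.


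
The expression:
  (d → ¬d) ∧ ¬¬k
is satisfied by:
  {k: True, d: False}


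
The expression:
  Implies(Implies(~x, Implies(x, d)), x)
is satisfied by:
  {x: True}


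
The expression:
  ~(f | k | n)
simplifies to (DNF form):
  ~f & ~k & ~n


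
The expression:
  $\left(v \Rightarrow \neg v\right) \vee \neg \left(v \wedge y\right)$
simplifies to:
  $\neg v \vee \neg y$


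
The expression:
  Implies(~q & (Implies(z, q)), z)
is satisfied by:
  {q: True, z: True}
  {q: True, z: False}
  {z: True, q: False}


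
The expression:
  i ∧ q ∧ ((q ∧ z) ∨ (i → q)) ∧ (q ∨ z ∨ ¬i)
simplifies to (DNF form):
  i ∧ q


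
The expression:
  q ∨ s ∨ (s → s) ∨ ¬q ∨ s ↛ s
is always true.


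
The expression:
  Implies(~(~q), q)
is always true.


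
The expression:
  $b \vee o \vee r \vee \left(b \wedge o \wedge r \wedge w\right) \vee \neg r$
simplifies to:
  $\text{True}$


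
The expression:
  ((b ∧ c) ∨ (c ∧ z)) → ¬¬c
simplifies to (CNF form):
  True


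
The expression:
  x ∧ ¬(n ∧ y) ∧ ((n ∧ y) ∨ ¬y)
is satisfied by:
  {x: True, y: False}


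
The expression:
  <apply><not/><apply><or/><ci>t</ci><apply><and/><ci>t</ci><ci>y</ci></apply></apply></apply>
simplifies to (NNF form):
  <apply><not/><ci>t</ci></apply>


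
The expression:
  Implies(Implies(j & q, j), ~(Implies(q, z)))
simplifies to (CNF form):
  q & ~z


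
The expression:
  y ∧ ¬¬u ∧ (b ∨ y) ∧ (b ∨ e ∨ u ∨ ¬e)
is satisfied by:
  {u: True, y: True}


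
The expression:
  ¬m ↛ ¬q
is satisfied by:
  {q: True, m: False}


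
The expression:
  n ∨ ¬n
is always true.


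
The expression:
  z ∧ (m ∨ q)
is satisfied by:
  {z: True, q: True, m: True}
  {z: True, q: True, m: False}
  {z: True, m: True, q: False}


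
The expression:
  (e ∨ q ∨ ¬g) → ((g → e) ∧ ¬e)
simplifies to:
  ¬e ∧ (¬g ∨ ¬q)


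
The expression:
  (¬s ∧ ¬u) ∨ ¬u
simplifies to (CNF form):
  ¬u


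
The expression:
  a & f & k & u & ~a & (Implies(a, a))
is never true.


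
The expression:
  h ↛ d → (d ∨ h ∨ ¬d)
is always true.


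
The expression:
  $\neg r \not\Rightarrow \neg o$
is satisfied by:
  {o: True, r: False}


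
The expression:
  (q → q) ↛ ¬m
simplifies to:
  m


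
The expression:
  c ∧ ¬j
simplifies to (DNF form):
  c ∧ ¬j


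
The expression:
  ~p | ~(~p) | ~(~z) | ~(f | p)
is always true.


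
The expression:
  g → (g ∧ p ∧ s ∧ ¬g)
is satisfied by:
  {g: False}


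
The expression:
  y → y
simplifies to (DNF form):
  True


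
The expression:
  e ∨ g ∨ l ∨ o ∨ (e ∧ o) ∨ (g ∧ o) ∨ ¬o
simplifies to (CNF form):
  True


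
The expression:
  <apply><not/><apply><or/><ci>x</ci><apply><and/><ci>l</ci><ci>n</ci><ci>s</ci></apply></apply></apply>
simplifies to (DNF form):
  <apply><or/><apply><and/><apply><not/><ci>l</ci></apply><apply><not/><ci>x</ci></apply></apply><apply><and/><apply><not/><ci>n</ci></apply><apply><not/><ci>x</ci></apply></apply><apply><and/><apply><not/><ci>s</ci></apply><apply><not/><ci>x</ci></apply></apply></apply>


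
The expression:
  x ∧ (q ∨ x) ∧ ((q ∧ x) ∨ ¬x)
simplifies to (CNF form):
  q ∧ x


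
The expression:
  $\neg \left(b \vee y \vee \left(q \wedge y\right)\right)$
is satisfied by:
  {y: False, b: False}


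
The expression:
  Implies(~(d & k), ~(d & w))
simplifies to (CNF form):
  k | ~d | ~w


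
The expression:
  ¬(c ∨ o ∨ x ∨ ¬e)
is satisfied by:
  {e: True, x: False, o: False, c: False}


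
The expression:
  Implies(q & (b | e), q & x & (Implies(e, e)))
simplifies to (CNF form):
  (x | ~b | ~q) & (x | ~e | ~q)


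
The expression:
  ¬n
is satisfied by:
  {n: False}


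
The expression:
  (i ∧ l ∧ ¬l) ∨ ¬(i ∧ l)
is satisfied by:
  {l: False, i: False}
  {i: True, l: False}
  {l: True, i: False}


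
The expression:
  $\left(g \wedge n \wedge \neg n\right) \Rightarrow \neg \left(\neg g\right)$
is always true.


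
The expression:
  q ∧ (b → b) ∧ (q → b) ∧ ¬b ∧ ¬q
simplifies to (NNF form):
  False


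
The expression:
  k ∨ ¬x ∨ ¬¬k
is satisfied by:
  {k: True, x: False}
  {x: False, k: False}
  {x: True, k: True}


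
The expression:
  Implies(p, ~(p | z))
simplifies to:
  ~p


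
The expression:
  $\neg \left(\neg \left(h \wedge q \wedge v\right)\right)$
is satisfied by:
  {h: True, q: True, v: True}


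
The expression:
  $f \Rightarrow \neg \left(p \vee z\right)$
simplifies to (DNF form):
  $\left(\neg p \wedge \neg z\right) \vee \neg f$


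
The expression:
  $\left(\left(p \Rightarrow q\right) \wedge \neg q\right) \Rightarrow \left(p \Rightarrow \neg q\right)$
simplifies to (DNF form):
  $\text{True}$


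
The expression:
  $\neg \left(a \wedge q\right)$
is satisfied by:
  {q: False, a: False}
  {a: True, q: False}
  {q: True, a: False}


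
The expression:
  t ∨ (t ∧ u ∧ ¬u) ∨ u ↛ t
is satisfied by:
  {t: True, u: True}
  {t: True, u: False}
  {u: True, t: False}


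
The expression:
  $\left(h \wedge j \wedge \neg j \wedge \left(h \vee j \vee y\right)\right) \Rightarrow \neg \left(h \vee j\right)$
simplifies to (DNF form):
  $\text{True}$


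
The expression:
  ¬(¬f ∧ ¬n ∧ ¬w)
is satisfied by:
  {n: True, w: True, f: True}
  {n: True, w: True, f: False}
  {n: True, f: True, w: False}
  {n: True, f: False, w: False}
  {w: True, f: True, n: False}
  {w: True, f: False, n: False}
  {f: True, w: False, n: False}


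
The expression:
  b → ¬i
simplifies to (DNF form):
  ¬b ∨ ¬i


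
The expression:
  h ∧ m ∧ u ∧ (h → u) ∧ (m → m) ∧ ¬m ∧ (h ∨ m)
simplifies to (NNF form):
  False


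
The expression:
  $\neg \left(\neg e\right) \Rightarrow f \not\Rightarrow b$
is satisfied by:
  {f: True, e: False, b: False}
  {f: False, e: False, b: False}
  {b: True, f: True, e: False}
  {b: True, f: False, e: False}
  {e: True, f: True, b: False}


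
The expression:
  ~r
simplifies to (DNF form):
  ~r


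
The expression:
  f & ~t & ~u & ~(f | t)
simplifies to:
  False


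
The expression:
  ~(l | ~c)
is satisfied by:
  {c: True, l: False}


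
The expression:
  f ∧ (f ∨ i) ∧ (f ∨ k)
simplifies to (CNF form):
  f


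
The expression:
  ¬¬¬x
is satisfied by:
  {x: False}


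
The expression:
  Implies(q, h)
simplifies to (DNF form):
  h | ~q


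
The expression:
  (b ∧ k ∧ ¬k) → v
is always true.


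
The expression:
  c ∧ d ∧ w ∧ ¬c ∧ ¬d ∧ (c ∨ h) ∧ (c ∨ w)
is never true.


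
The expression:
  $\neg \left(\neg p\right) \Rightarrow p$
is always true.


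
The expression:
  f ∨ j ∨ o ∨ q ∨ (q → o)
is always true.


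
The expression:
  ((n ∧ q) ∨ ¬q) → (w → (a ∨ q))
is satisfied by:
  {a: True, q: True, w: False}
  {a: True, w: False, q: False}
  {q: True, w: False, a: False}
  {q: False, w: False, a: False}
  {a: True, q: True, w: True}
  {a: True, w: True, q: False}
  {q: True, w: True, a: False}


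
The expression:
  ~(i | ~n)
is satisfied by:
  {n: True, i: False}


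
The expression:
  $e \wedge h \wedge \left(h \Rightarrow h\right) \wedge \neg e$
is never true.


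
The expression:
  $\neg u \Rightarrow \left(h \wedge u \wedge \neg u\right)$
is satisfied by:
  {u: True}


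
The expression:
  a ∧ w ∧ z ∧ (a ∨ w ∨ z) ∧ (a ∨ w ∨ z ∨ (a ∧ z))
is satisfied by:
  {a: True, z: True, w: True}


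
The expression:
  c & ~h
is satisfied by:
  {c: True, h: False}


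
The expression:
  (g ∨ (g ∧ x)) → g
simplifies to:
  True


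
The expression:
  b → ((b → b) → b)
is always true.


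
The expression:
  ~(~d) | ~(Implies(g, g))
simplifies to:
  d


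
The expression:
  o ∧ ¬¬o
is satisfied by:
  {o: True}


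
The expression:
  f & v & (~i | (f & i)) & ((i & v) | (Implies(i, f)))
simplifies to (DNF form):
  f & v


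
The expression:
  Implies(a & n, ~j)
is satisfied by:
  {n: False, a: False, j: False}
  {j: True, n: False, a: False}
  {a: True, n: False, j: False}
  {j: True, a: True, n: False}
  {n: True, j: False, a: False}
  {j: True, n: True, a: False}
  {a: True, n: True, j: False}


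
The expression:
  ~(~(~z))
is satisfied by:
  {z: False}


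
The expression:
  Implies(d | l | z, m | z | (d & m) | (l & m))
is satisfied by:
  {z: True, m: True, d: False, l: False}
  {z: True, m: True, l: True, d: False}
  {z: True, m: True, d: True, l: False}
  {z: True, m: True, l: True, d: True}
  {z: True, d: False, l: False, m: False}
  {z: True, l: True, d: False, m: False}
  {z: True, d: True, l: False, m: False}
  {z: True, l: True, d: True, m: False}
  {m: True, d: False, l: False, z: False}
  {l: True, m: True, d: False, z: False}
  {m: True, d: True, l: False, z: False}
  {l: True, m: True, d: True, z: False}
  {m: False, d: False, l: False, z: False}


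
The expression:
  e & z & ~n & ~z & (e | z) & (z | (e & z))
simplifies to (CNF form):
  False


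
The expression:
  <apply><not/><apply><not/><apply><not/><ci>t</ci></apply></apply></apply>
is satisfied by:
  {t: False}


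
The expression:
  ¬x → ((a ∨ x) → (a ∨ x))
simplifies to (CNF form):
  True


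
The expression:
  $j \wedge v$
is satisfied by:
  {j: True, v: True}


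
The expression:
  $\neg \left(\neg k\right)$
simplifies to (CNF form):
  $k$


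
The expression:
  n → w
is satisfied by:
  {w: True, n: False}
  {n: False, w: False}
  {n: True, w: True}


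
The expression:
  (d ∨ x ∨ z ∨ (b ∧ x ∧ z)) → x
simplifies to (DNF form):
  x ∨ (¬d ∧ ¬z)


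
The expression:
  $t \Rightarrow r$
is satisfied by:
  {r: True, t: False}
  {t: False, r: False}
  {t: True, r: True}


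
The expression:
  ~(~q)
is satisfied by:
  {q: True}


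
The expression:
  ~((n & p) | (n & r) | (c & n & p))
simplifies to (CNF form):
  (~n | ~p) & (~n | ~r)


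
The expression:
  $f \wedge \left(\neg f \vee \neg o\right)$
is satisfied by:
  {f: True, o: False}


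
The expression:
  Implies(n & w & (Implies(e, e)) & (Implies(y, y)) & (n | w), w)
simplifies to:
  True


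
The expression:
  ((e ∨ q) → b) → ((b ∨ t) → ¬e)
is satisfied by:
  {e: False, b: False}
  {b: True, e: False}
  {e: True, b: False}


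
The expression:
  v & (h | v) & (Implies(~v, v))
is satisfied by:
  {v: True}


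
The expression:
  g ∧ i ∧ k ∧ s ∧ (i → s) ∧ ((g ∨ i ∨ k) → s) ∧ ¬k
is never true.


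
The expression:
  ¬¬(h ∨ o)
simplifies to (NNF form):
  h ∨ o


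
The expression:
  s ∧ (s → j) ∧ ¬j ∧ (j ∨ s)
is never true.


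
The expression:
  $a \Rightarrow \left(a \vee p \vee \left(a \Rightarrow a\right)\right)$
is always true.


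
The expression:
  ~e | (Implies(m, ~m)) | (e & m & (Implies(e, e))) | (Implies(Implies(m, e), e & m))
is always true.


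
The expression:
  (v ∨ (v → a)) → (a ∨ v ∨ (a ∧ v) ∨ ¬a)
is always true.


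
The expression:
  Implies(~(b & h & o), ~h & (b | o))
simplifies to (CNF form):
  (b | o) & (b | ~h) & (o | ~h) & (b | o | ~h)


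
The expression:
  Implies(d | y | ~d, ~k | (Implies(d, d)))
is always true.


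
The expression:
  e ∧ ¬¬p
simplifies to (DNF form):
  e ∧ p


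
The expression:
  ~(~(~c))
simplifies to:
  ~c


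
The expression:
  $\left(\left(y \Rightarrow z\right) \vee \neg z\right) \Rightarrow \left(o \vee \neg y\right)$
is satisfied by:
  {o: True, y: False}
  {y: False, o: False}
  {y: True, o: True}


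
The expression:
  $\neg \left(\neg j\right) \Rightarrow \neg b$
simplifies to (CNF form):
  $\neg b \vee \neg j$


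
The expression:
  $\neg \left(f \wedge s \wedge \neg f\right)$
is always true.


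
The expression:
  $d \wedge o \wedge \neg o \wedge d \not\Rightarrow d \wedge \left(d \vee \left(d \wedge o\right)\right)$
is never true.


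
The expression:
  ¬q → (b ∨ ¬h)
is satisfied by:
  {b: True, q: True, h: False}
  {b: True, h: False, q: False}
  {q: True, h: False, b: False}
  {q: False, h: False, b: False}
  {b: True, q: True, h: True}
  {b: True, h: True, q: False}
  {q: True, h: True, b: False}


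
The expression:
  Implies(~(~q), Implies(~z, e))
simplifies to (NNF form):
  e | z | ~q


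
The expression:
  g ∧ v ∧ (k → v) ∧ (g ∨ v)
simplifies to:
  g ∧ v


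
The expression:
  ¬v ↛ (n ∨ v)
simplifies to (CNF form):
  ¬n ∧ ¬v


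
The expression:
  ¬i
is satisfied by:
  {i: False}


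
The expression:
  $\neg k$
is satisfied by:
  {k: False}


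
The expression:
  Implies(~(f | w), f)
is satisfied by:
  {w: True, f: True}
  {w: True, f: False}
  {f: True, w: False}


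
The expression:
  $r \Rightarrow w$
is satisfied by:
  {w: True, r: False}
  {r: False, w: False}
  {r: True, w: True}


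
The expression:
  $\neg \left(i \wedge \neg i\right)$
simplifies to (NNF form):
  $\text{True}$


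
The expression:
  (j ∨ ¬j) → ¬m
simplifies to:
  ¬m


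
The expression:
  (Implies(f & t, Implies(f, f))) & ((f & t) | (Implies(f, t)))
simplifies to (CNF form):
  t | ~f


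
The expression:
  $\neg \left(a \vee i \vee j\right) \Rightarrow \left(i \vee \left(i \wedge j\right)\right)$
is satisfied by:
  {i: True, a: True, j: True}
  {i: True, a: True, j: False}
  {i: True, j: True, a: False}
  {i: True, j: False, a: False}
  {a: True, j: True, i: False}
  {a: True, j: False, i: False}
  {j: True, a: False, i: False}


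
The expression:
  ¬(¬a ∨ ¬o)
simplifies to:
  a ∧ o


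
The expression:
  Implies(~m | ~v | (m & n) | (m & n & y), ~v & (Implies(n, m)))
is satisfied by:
  {m: True, n: False, v: False}
  {n: False, v: False, m: False}
  {m: True, v: True, n: False}
  {m: True, n: True, v: False}


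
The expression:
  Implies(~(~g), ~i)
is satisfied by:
  {g: False, i: False}
  {i: True, g: False}
  {g: True, i: False}


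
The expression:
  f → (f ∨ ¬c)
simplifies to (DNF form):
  True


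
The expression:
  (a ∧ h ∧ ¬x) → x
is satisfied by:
  {x: True, h: False, a: False}
  {h: False, a: False, x: False}
  {x: True, a: True, h: False}
  {a: True, h: False, x: False}
  {x: True, h: True, a: False}
  {h: True, x: False, a: False}
  {x: True, a: True, h: True}


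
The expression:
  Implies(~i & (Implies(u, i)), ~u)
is always true.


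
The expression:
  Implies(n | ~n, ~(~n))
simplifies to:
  n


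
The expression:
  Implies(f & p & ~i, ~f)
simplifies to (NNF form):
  i | ~f | ~p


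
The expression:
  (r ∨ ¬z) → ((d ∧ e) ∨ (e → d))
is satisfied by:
  {d: True, z: True, r: False, e: False}
  {d: True, r: False, e: False, z: False}
  {d: True, z: True, r: True, e: False}
  {d: True, r: True, e: False, z: False}
  {z: True, r: False, e: False, d: False}
  {z: False, r: False, e: False, d: False}
  {z: True, r: True, e: False, d: False}
  {r: True, z: False, e: False, d: False}
  {z: True, e: True, d: True, r: False}
  {e: True, d: True, z: False, r: False}
  {z: True, e: True, d: True, r: True}
  {e: True, d: True, r: True, z: False}
  {e: True, z: True, d: False, r: False}


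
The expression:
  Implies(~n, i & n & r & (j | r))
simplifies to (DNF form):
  n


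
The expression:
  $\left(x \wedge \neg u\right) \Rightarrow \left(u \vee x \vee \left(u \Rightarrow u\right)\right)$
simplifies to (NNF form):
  $\text{True}$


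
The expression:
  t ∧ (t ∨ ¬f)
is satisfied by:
  {t: True}


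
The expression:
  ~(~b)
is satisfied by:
  {b: True}


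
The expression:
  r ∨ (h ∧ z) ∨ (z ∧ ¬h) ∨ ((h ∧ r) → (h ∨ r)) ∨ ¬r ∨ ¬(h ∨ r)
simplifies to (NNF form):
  True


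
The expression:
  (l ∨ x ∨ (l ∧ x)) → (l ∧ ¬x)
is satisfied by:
  {x: False}


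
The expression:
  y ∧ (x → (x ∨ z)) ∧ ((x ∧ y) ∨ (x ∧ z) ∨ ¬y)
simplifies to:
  x ∧ y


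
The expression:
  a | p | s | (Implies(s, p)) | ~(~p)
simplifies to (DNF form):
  True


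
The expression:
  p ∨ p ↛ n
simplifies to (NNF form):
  p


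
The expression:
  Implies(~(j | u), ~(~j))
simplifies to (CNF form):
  j | u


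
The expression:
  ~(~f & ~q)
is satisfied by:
  {q: True, f: True}
  {q: True, f: False}
  {f: True, q: False}


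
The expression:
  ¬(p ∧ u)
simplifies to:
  ¬p ∨ ¬u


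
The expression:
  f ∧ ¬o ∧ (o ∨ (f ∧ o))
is never true.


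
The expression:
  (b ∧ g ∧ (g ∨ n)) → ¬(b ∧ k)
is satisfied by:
  {g: False, k: False, b: False}
  {b: True, g: False, k: False}
  {k: True, g: False, b: False}
  {b: True, k: True, g: False}
  {g: True, b: False, k: False}
  {b: True, g: True, k: False}
  {k: True, g: True, b: False}


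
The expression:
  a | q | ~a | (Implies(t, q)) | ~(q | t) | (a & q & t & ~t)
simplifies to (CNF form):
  True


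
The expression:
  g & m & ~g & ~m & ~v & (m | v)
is never true.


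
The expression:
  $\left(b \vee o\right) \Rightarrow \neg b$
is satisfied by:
  {b: False}


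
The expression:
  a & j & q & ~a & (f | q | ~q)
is never true.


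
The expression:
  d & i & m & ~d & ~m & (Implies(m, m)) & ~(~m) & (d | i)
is never true.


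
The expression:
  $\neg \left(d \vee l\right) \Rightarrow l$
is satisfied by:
  {d: True, l: True}
  {d: True, l: False}
  {l: True, d: False}


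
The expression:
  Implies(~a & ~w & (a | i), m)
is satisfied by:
  {a: True, m: True, w: True, i: False}
  {a: True, m: True, w: False, i: False}
  {a: True, w: True, i: False, m: False}
  {a: True, w: False, i: False, m: False}
  {m: True, w: True, i: False, a: False}
  {m: True, w: False, i: False, a: False}
  {w: True, m: False, i: False, a: False}
  {w: False, m: False, i: False, a: False}
  {a: True, m: True, i: True, w: True}
  {a: True, m: True, i: True, w: False}
  {a: True, i: True, w: True, m: False}
  {a: True, i: True, w: False, m: False}
  {i: True, m: True, w: True, a: False}
  {i: True, m: True, w: False, a: False}
  {i: True, w: True, m: False, a: False}


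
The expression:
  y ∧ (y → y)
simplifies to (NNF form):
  y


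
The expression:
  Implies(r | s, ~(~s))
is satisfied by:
  {s: True, r: False}
  {r: False, s: False}
  {r: True, s: True}


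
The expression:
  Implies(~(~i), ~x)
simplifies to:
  ~i | ~x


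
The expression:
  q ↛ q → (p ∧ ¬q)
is always true.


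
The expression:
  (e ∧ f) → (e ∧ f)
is always true.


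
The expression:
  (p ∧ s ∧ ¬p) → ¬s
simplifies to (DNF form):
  True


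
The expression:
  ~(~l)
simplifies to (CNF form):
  l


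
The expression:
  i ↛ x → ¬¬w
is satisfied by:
  {x: True, w: True, i: False}
  {x: True, w: False, i: False}
  {w: True, x: False, i: False}
  {x: False, w: False, i: False}
  {x: True, i: True, w: True}
  {x: True, i: True, w: False}
  {i: True, w: True, x: False}


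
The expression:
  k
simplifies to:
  k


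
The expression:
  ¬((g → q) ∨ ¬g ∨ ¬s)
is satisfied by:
  {s: True, g: True, q: False}


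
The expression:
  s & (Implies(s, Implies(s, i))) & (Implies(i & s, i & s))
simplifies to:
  i & s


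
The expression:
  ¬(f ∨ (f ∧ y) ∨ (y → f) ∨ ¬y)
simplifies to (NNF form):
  y ∧ ¬f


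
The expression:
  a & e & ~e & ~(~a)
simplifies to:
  False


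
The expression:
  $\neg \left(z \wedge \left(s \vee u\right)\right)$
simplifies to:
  $\left(\neg s \wedge \neg u\right) \vee \neg z$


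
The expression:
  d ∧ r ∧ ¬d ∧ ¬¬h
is never true.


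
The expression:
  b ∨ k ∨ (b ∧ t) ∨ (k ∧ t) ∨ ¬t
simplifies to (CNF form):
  b ∨ k ∨ ¬t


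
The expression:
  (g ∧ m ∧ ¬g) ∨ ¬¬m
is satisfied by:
  {m: True}


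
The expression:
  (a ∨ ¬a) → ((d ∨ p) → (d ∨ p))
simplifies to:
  True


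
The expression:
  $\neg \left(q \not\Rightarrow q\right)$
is always true.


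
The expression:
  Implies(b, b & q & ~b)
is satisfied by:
  {b: False}


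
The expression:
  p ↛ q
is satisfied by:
  {p: True, q: False}


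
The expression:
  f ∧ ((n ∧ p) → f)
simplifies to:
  f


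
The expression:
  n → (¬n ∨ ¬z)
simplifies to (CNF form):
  ¬n ∨ ¬z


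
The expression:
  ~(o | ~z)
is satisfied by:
  {z: True, o: False}


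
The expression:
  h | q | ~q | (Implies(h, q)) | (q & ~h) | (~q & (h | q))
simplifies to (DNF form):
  True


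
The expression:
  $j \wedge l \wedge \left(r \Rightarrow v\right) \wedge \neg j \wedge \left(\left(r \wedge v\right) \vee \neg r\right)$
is never true.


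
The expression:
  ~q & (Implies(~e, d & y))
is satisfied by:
  {d: True, e: True, y: True, q: False}
  {d: True, e: True, q: False, y: False}
  {e: True, y: True, q: False, d: False}
  {e: True, q: False, y: False, d: False}
  {d: True, y: True, q: False, e: False}


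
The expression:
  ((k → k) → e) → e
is always true.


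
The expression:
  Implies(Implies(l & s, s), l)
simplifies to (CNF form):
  l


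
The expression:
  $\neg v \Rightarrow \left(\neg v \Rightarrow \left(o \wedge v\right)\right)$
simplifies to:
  $v$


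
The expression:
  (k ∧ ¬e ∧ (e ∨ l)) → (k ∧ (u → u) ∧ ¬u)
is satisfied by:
  {e: True, l: False, k: False, u: False}
  {e: False, l: False, k: False, u: False}
  {u: True, e: True, l: False, k: False}
  {u: True, e: False, l: False, k: False}
  {e: True, k: True, u: False, l: False}
  {k: True, u: False, l: False, e: False}
  {u: True, k: True, e: True, l: False}
  {u: True, k: True, e: False, l: False}
  {e: True, l: True, u: False, k: False}
  {l: True, u: False, k: False, e: False}
  {e: True, u: True, l: True, k: False}
  {u: True, l: True, e: False, k: False}
  {e: True, k: True, l: True, u: False}
  {k: True, l: True, u: False, e: False}
  {u: True, k: True, l: True, e: True}


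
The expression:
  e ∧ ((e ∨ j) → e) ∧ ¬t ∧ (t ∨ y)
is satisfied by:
  {e: True, y: True, t: False}


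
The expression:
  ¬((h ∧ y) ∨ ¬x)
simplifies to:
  x ∧ (¬h ∨ ¬y)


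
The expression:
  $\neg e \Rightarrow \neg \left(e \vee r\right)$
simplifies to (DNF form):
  $e \vee \neg r$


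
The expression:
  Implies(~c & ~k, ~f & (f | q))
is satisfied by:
  {k: True, c: True, q: True, f: False}
  {k: True, c: True, q: False, f: False}
  {f: True, k: True, c: True, q: True}
  {f: True, k: True, c: True, q: False}
  {k: True, q: True, c: False, f: False}
  {k: True, q: False, c: False, f: False}
  {k: True, f: True, q: True, c: False}
  {k: True, f: True, q: False, c: False}
  {c: True, q: True, k: False, f: False}
  {c: True, k: False, q: False, f: False}
  {f: True, c: True, q: True, k: False}
  {f: True, c: True, k: False, q: False}
  {q: True, k: False, c: False, f: False}


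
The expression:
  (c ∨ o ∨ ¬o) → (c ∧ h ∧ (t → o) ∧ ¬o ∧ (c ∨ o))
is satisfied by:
  {h: True, c: True, o: False, t: False}


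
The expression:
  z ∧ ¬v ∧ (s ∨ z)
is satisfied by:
  {z: True, v: False}


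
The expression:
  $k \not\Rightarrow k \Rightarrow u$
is always true.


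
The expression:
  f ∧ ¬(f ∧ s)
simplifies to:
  f ∧ ¬s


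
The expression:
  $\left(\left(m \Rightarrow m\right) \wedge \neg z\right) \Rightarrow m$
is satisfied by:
  {z: True, m: True}
  {z: True, m: False}
  {m: True, z: False}


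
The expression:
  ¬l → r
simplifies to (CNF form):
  l ∨ r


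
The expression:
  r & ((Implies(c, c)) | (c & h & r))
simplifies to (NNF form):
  r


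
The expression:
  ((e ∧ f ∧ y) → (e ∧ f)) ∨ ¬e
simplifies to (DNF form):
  True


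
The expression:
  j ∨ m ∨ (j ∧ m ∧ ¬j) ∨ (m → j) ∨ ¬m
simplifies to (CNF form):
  True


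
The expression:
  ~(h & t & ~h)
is always true.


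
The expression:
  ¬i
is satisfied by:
  {i: False}


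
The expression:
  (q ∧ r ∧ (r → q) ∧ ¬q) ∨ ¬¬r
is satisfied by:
  {r: True}


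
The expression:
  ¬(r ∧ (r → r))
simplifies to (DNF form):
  ¬r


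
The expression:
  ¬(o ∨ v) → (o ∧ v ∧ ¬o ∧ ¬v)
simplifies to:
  o ∨ v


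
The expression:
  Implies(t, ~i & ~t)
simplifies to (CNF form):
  ~t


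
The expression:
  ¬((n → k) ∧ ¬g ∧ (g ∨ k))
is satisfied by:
  {g: True, k: False}
  {k: False, g: False}
  {k: True, g: True}


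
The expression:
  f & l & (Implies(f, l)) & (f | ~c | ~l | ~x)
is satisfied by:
  {f: True, l: True}


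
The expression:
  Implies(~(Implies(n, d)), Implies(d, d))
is always true.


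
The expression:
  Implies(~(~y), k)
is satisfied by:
  {k: True, y: False}
  {y: False, k: False}
  {y: True, k: True}


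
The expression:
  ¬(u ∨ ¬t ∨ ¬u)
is never true.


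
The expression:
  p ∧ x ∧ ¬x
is never true.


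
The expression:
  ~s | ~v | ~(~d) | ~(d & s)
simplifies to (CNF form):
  True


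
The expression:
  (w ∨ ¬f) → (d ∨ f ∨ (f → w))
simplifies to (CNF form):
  True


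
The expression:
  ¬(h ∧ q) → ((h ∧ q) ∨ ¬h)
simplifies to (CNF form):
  q ∨ ¬h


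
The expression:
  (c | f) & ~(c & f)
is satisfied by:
  {f: True, c: False}
  {c: True, f: False}


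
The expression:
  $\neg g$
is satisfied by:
  {g: False}


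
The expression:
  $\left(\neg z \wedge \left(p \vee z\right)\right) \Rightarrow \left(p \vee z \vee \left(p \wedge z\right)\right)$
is always true.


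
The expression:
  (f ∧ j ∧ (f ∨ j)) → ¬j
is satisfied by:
  {j: False, f: False}
  {f: True, j: False}
  {j: True, f: False}


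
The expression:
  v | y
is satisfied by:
  {y: True, v: True}
  {y: True, v: False}
  {v: True, y: False}


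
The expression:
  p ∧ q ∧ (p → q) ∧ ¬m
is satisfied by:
  {p: True, q: True, m: False}


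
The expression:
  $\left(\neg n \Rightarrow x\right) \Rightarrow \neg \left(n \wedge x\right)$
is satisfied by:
  {x: False, n: False}
  {n: True, x: False}
  {x: True, n: False}


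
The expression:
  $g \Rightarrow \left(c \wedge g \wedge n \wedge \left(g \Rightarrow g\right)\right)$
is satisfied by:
  {n: True, c: True, g: False}
  {n: True, c: False, g: False}
  {c: True, n: False, g: False}
  {n: False, c: False, g: False}
  {n: True, g: True, c: True}


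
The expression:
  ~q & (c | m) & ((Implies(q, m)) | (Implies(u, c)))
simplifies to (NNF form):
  ~q & (c | m)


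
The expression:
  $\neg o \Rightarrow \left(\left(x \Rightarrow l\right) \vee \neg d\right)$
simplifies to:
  $l \vee o \vee \neg d \vee \neg x$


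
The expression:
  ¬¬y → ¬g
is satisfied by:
  {g: False, y: False}
  {y: True, g: False}
  {g: True, y: False}


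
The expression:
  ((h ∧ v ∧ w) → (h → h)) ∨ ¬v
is always true.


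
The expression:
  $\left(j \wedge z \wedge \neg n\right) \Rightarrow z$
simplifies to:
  $\text{True}$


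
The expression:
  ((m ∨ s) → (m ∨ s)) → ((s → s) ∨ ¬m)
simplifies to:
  True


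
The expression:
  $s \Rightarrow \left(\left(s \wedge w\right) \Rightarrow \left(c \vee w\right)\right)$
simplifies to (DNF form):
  $\text{True}$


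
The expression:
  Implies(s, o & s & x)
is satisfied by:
  {x: True, o: True, s: False}
  {x: True, o: False, s: False}
  {o: True, x: False, s: False}
  {x: False, o: False, s: False}
  {x: True, s: True, o: True}


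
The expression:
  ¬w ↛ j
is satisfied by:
  {w: False, j: False}


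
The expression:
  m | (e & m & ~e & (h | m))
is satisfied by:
  {m: True}


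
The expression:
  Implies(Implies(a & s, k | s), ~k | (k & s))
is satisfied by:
  {s: True, k: False}
  {k: False, s: False}
  {k: True, s: True}


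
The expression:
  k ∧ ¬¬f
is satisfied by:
  {f: True, k: True}


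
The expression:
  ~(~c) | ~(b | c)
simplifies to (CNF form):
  c | ~b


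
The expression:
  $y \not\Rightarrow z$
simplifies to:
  $y \wedge \neg z$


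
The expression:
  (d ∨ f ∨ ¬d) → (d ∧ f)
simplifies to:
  d ∧ f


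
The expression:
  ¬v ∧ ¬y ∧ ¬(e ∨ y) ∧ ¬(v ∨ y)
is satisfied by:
  {v: False, e: False, y: False}


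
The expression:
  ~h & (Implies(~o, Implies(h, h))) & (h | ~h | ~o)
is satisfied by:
  {h: False}


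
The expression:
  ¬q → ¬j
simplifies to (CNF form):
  q ∨ ¬j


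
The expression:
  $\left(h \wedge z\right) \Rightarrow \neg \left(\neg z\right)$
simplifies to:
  $\text{True}$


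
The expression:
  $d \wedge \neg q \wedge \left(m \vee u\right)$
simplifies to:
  $d \wedge \neg q \wedge \left(m \vee u\right)$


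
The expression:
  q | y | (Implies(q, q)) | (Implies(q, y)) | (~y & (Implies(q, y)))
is always true.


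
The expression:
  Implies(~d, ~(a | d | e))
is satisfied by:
  {d: True, e: False, a: False}
  {a: True, d: True, e: False}
  {d: True, e: True, a: False}
  {a: True, d: True, e: True}
  {a: False, e: False, d: False}


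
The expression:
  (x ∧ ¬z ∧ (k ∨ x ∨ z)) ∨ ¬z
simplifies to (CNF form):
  ¬z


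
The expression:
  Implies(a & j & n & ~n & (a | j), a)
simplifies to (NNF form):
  True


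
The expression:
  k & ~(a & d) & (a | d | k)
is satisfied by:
  {k: True, d: False, a: False}
  {a: True, k: True, d: False}
  {d: True, k: True, a: False}


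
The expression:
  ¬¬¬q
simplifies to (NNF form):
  ¬q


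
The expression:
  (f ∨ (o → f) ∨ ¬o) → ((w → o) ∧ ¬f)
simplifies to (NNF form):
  ¬f ∧ (o ∨ ¬w)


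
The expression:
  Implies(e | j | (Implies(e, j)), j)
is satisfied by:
  {j: True}


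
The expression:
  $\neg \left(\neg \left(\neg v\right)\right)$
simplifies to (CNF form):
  $\neg v$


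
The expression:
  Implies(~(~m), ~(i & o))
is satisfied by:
  {m: False, o: False, i: False}
  {i: True, m: False, o: False}
  {o: True, m: False, i: False}
  {i: True, o: True, m: False}
  {m: True, i: False, o: False}
  {i: True, m: True, o: False}
  {o: True, m: True, i: False}


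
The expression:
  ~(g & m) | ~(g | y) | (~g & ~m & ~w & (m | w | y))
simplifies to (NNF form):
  ~g | ~m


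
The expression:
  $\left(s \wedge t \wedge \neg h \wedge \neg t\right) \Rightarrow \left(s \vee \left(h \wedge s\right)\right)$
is always true.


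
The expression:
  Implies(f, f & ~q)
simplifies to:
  ~f | ~q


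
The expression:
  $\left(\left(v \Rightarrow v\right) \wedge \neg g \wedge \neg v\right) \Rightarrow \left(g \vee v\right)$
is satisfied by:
  {v: True, g: True}
  {v: True, g: False}
  {g: True, v: False}


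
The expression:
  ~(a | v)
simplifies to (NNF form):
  ~a & ~v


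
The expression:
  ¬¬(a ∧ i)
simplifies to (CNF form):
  a ∧ i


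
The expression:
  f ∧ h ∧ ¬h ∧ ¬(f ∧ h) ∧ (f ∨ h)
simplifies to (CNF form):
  False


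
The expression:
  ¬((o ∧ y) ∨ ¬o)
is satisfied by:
  {o: True, y: False}


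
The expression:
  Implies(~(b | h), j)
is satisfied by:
  {b: True, h: True, j: True}
  {b: True, h: True, j: False}
  {b: True, j: True, h: False}
  {b: True, j: False, h: False}
  {h: True, j: True, b: False}
  {h: True, j: False, b: False}
  {j: True, h: False, b: False}


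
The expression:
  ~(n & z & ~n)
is always true.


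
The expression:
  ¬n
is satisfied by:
  {n: False}


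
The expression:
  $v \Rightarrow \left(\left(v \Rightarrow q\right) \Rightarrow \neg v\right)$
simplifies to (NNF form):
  $\neg q \vee \neg v$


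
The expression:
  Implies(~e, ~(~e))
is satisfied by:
  {e: True}


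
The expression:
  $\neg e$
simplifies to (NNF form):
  $\neg e$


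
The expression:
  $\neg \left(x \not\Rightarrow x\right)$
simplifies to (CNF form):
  $\text{True}$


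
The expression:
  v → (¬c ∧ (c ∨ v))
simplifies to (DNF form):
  ¬c ∨ ¬v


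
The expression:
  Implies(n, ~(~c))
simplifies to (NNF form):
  c | ~n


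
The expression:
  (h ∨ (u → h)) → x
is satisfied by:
  {x: True, u: True, h: False}
  {x: True, h: False, u: False}
  {x: True, u: True, h: True}
  {x: True, h: True, u: False}
  {u: True, h: False, x: False}


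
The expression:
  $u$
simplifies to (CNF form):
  $u$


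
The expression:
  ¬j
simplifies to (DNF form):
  ¬j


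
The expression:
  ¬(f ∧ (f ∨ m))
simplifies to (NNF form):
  ¬f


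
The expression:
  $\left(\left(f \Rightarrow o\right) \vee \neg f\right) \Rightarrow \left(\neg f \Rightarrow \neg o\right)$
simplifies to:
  $f \vee \neg o$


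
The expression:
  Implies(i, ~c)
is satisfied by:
  {c: False, i: False}
  {i: True, c: False}
  {c: True, i: False}


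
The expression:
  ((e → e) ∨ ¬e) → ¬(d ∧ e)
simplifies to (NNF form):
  ¬d ∨ ¬e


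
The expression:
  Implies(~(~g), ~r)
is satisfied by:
  {g: False, r: False}
  {r: True, g: False}
  {g: True, r: False}


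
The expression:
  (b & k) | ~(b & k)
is always true.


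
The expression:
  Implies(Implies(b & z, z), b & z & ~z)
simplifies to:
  False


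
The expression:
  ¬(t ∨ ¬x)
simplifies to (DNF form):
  x ∧ ¬t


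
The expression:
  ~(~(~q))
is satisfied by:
  {q: False}


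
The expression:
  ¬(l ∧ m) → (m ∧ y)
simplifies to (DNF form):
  (l ∧ m) ∨ (m ∧ y)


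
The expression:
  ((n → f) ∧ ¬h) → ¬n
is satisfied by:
  {h: True, n: False, f: False}
  {h: False, n: False, f: False}
  {f: True, h: True, n: False}
  {f: True, h: False, n: False}
  {n: True, h: True, f: False}
  {n: True, h: False, f: False}
  {n: True, f: True, h: True}


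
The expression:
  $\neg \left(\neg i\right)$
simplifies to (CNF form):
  $i$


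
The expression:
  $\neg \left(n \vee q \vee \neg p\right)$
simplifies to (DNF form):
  $p \wedge \neg n \wedge \neg q$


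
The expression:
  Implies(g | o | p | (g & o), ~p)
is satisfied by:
  {p: False}


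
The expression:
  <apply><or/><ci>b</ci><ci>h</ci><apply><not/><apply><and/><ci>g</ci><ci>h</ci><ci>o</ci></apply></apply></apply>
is always true.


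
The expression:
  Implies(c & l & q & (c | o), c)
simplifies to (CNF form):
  True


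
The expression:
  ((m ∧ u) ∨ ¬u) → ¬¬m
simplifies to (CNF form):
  m ∨ u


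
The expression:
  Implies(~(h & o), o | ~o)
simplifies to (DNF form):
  True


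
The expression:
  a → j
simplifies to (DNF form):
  j ∨ ¬a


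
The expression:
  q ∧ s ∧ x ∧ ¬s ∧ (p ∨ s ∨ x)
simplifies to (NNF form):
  False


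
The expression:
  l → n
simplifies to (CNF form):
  n ∨ ¬l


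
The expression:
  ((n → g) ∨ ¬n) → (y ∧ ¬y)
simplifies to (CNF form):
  n ∧ ¬g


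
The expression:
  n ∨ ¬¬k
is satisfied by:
  {n: True, k: True}
  {n: True, k: False}
  {k: True, n: False}


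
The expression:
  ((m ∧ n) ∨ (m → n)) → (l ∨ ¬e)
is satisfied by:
  {m: True, l: True, n: False, e: False}
  {l: True, n: False, e: False, m: False}
  {m: True, l: True, n: True, e: False}
  {l: True, n: True, e: False, m: False}
  {m: True, n: False, e: False, l: False}
  {m: False, n: False, e: False, l: False}
  {m: True, n: True, e: False, l: False}
  {n: True, m: False, e: False, l: False}
  {m: True, e: True, l: True, n: False}
  {e: True, l: True, m: False, n: False}
  {m: True, e: True, l: True, n: True}
  {e: True, l: True, n: True, m: False}
  {e: True, m: True, l: False, n: False}


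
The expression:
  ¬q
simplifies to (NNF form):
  ¬q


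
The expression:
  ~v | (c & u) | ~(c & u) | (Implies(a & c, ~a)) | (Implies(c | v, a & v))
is always true.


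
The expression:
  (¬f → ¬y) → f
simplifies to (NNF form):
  f ∨ y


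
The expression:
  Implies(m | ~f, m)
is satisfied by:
  {m: True, f: True}
  {m: True, f: False}
  {f: True, m: False}


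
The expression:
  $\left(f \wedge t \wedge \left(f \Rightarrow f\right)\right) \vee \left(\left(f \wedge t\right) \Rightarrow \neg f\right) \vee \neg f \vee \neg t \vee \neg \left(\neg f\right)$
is always true.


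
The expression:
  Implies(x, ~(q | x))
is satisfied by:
  {x: False}


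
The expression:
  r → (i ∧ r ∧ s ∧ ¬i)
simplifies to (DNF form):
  ¬r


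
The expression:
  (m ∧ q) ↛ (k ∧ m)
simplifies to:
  m ∧ q ∧ ¬k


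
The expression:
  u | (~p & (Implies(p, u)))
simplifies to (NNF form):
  u | ~p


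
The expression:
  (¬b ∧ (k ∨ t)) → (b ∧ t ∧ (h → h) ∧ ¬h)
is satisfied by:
  {b: True, t: False, k: False}
  {b: True, k: True, t: False}
  {b: True, t: True, k: False}
  {b: True, k: True, t: True}
  {k: False, t: False, b: False}


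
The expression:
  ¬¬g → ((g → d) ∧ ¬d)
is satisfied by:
  {g: False}


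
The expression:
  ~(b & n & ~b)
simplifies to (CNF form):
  True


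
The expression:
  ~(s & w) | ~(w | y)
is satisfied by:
  {s: False, w: False}
  {w: True, s: False}
  {s: True, w: False}


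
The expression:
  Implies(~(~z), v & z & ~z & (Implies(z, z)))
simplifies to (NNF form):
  ~z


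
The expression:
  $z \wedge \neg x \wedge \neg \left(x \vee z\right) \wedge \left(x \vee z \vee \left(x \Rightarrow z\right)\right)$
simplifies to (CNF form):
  $\text{False}$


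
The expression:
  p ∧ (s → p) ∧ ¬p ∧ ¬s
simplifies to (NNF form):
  False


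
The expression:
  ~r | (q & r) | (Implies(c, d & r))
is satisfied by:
  {d: True, q: True, c: False, r: False}
  {d: True, c: False, q: False, r: False}
  {q: True, d: False, c: False, r: False}
  {d: False, c: False, q: False, r: False}
  {r: True, d: True, q: True, c: False}
  {r: True, d: True, c: False, q: False}
  {r: True, q: True, d: False, c: False}
  {r: True, d: False, c: False, q: False}
  {d: True, c: True, q: True, r: False}
  {d: True, c: True, r: False, q: False}
  {c: True, q: True, r: False, d: False}
  {c: True, r: False, q: False, d: False}
  {d: True, c: True, r: True, q: True}
  {d: True, c: True, r: True, q: False}
  {c: True, r: True, q: True, d: False}


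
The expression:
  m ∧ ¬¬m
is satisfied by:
  {m: True}


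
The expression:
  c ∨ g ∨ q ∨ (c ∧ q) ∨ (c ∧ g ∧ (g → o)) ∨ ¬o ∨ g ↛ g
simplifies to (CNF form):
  c ∨ g ∨ q ∨ ¬o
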